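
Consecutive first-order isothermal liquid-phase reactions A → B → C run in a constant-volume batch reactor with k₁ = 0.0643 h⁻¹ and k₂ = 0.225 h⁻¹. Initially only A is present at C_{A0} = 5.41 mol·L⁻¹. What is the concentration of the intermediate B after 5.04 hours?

0.869 mol·L⁻¹

The intermediate concentration in a first-order A→B→C sequence is C_B = k₁C_{A0}(e^(−k₁t) − e^(−k₂t))/(k₂−k₁).
e^(−k₁t) = e^(−0.0643×5.04) = e^(−0.3241) = 0.7232; e^(−k₂t) = e^(−1.134) = 0.3217.
C_B = 0.0643×5.41/(0.225−0.0643) × (0.7232−0.3217) = 2.165×0.4015 = 0.8690 mol·L⁻¹.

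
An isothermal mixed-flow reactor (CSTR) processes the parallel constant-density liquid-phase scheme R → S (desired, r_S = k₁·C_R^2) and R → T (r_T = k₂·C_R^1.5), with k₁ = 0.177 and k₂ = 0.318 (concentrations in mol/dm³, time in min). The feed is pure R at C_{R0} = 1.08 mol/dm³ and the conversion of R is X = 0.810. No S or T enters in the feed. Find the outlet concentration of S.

Exit C_R = C_{R0}(1−X) = 1.08×0.190 = 0.2052 mol/dm³.
A CSTR operates uniformly at the exit composition, giving r_S = 0.007453 and r_T = 0.02956 (each k·C_R^n at C_R = 0.2052).
Fraction of consumed R going to S: r_S/(r_S+r_T) = 0.2014.
C_S = 0.2014·C_{R0}·X = 0.2014×1.08×0.810 = 0.176 mol/dm³.

0.176 mol/dm³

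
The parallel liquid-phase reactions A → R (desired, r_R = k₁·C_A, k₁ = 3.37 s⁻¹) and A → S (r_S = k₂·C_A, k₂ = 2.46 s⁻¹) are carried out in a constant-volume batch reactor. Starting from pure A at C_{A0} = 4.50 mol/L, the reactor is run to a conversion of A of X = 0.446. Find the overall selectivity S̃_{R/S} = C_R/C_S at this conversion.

1.37

C_A = C_{A0}(1−X) = 2.493 mol/L.
Both paths are first order in A, so the instantaneous fraction to R is constant: dC_R/d(−C_A) = k₁/(k₁+k₂) = 0.5780.
C_R = 0.5780·(C_{A0}−C_A) = 0.5780×2.007 = 1.16 mol/L.
C_S = (C_{A0}−C_A)−C_R = 0.8469 mol/L; S̃_{R/S} = 1.160/0.8469 = 1.37.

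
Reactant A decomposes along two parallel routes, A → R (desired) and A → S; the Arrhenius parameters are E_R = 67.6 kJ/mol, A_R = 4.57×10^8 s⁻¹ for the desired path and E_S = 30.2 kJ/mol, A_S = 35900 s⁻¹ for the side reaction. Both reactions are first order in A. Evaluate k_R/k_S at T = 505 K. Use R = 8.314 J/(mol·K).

k_R/k_S = (A_R/A_S)·exp[−(E_R−E_S)/(RT)] = (A_R/A_S)·exp[(E_S−E_R)/(RT)].
(E_S−E_R)/(RT) = (30.2−67.6)×10³/(8.314×505) = -37400/4199 = -8.908.
k_R/k_S = (4.57×10^8/35900)·exp(-8.908) = 12730 × 1.353×10^-4 = 1.72.
Since E_R > E_S, raising the temperature improves selectivity toward R.

1.72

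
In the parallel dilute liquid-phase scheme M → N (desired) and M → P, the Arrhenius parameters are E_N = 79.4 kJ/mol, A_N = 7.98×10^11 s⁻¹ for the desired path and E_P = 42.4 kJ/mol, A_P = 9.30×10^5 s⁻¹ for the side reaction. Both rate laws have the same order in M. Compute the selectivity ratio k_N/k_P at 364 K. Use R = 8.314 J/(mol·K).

4.20

With equal orders, S_{N/P} = k_N/k_P = (A_N/A_P)·exp[(E_P−E_N)/(RT)].
(E_P−E_N)/(RT) = (42.4−79.4)×10³/(8.314×364) = -37000/3026 = -12.23.
k_N/k_P = (7.98×10^11/9.30×10^5)·exp(-12.23) = 8.581×10^5 × 4.901×10^-6 = 4.20.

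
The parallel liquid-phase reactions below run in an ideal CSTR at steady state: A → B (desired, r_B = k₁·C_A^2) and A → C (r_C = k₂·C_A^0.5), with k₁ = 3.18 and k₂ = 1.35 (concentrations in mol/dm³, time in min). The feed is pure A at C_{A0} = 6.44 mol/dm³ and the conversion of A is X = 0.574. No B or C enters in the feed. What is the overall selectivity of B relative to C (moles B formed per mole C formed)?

10.7

Exit C_A = C_{A0}(1−X) = 6.44×0.426 = 2.743 mol/dm³.
In a CSTR the entire volume is at exit conditions, so r_B = 3.18×2.743^2 = 23.93 and r_C = 1.35×2.743^0.5 = 2.236.
Overall selectivity = C_B/C_C = r_Bτ/(r_Cτ) = r_B/r_C = 10.7.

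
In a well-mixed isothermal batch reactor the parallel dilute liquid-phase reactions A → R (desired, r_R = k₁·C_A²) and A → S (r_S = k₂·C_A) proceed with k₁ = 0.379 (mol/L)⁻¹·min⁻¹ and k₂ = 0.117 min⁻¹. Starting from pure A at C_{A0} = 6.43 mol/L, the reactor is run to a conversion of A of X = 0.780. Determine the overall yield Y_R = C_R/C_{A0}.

0.715

C_A = C_{A0}(1−X) = 1.415 mol/L.
Along a PFR/batch, dC_S/dC_A = −r_S/(r_R+r_S) = −k₂/(k₂+k₁·C_A).
Integrating from C_{A0} to C_A: C_S = (0.117/0.379)·ln[(0.117+0.379·6.43)/(0.117+0.379·1.41)] = 0.3087·ln(2.554/0.6531) = 0.4210 mol/L.
Then C_R = (C_{A0}−C_A) − C_S = 5.015 − 0.4210 = 4.594 mol/L.
Y_R = C_R/C_{A0} = 4.594/6.43 = 0.715.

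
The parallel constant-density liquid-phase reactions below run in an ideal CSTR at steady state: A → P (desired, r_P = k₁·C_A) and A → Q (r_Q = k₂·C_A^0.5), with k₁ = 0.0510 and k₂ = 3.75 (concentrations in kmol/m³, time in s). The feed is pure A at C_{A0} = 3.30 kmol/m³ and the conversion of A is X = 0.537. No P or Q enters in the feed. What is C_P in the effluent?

Exit C_A = C_{A0}(1−X) = 3.30×0.463 = 1.528 kmol/m³.
In a CSTR the entire volume is at exit conditions, so r_P = 0.0510×1.528 = 0.07792 and r_Q = 3.75×1.528^0.5 = 4.635.
Fraction of consumed A going to P: r_P/(r_P+r_Q) = 0.01653.
C_P = 0.01653·C_{A0}·X = 0.01653×3.30×0.537 = 0.0293 kmol/m³.

0.0293 kmol/m³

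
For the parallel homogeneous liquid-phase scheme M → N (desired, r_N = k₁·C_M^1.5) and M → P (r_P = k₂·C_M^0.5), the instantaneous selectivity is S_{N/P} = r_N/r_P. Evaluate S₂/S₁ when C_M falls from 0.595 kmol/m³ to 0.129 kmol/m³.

S_{N/P} = (k₁/k₂)·C_M, so S₂/S₁ = (C_{M,2}/C_{M,1}).
= 0.129/0.595 = 0.217.
Selectivity toward N falls as C_M falls — high-concentration operation is favoured.

0.217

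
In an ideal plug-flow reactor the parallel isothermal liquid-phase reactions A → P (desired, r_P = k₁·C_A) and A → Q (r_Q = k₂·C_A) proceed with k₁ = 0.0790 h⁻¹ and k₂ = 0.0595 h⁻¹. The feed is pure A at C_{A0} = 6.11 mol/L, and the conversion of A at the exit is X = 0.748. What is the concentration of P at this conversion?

2.61 mol/L

C_A = C_{A0}(1−X) = 1.540 mol/L.
Both paths are first order in A, so the instantaneous fraction to P is constant: dC_P/d(−C_A) = k₁/(k₁+k₂) = 0.5704.
C_P = 0.5704·(C_{A0}−C_A) = 0.5704×4.570 = 2.61 mol/L.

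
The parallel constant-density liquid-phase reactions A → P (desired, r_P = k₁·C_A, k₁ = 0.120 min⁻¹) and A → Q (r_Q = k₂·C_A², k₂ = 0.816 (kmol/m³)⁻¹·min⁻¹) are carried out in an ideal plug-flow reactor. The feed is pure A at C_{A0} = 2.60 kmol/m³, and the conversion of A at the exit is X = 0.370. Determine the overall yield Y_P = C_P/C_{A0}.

0.0244

C_A = C_{A0}(1−X) = 1.638 kmol/m³.
Along a PFR/batch, dC_P/dC_A = −r_P/(r_P+r_Q) = −k₁/(k₁+k₂·C_A).
Integrating from C_{A0} to C_A: C_P = (0.120/0.816)·ln[(0.120+0.816·2.60)/(0.120+0.816·1.64)] = 0.1471·ln(2.242/1.457) = 0.06339 kmol/m³.
Y_P = C_P/C_{A0} = 0.06339/2.60 = 0.0244.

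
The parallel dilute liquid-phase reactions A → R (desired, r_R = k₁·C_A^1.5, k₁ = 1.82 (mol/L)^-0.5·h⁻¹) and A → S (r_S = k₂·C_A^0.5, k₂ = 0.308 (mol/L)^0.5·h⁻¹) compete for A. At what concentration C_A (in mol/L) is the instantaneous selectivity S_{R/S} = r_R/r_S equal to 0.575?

0.0973 mol/L

S_{R/S} = (k₁/k₂)·C_A ⇒ C_A = S·k₂/k₁.
= 0.575×0.308/1.82 = 0.0973 mol/L.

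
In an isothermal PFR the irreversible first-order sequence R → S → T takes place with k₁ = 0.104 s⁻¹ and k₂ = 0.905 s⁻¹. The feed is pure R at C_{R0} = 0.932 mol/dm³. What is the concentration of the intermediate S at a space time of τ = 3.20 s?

For first-order series with pure R initially, C_S(τ) = k₁C_{R0}/(k₂−k₁)·(e^(−k₁τ) − e^(−k₂τ)).
e^(−k₁τ) = e^(−0.104×3.20) = e^(−0.3328) = 0.7169; e^(−k₂τ) = e^(−2.896) = 0.05524.
C_S = 0.104×0.932/(0.905−0.104) × (0.7169−0.05524) = 0.1210×0.6617 = 0.08007 mol/dm³.

0.0801 mol/dm³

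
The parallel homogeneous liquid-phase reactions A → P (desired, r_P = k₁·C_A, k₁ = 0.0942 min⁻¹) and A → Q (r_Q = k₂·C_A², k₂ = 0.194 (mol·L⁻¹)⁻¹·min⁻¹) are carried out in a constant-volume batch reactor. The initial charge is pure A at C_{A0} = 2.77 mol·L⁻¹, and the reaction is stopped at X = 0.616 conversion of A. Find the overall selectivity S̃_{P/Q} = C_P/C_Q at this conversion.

C_A = C_{A0}(1−X) = 1.064 mol·L⁻¹.
Along a PFR/batch, dC_P/dC_A = −r_P/(r_P+r_Q) = −k₁/(k₁+k₂·C_A).
Integrating from C_{A0} to C_A: C_P = (0.0942/0.194)·ln[(0.0942+0.194·2.77)/(0.0942+0.194·1.06)] = 0.4856·ln(0.6316/0.3006) = 0.3606 mol·L⁻¹.
C_Q = (C_{A0}−C_A)−C_P = 1.346 mol·L⁻¹; S̃_{P/Q} = 0.3606/1.346 = 0.268.

0.268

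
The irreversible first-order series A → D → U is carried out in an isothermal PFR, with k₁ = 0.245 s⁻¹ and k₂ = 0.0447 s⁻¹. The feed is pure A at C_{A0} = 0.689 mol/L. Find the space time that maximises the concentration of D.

8.49 s

The intermediate peaks when r₁ = r₂, i.e. k₁e^(−k₁τ) = k₂e^(−k₂τ), giving τ_opt = ln(k₂/k₁)/(k₂−k₁).
= ln(0.0447/0.245)/(0.0447−0.245) = ln(0.1824)/-0.2003 = -1.701/-0.2003 = 8.49 s.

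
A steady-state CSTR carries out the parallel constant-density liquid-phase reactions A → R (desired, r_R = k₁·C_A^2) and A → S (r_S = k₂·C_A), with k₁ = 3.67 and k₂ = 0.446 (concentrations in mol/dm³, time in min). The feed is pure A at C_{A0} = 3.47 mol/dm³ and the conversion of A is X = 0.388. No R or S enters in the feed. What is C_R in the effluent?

Exit C_A = C_{A0}(1−X) = 3.47×0.612 = 2.124 mol/dm³.
A CSTR operates uniformly at the exit composition, giving r_R = 16.55 and r_S = 0.9471 (each k·C_A^n at C_A = 2.124).
Fraction of consumed A going to R: r_R/(r_R+r_S) = 0.9459.
C_R = 0.9459·C_{A0}·X = 0.9459×3.47×0.388 = 1.27 mol/dm³.

1.27 mol/dm³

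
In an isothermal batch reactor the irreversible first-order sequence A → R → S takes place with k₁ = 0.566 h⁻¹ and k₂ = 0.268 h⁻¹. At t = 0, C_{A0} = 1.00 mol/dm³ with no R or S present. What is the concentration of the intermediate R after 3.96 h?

0.455 mol/dm³

Solving the coupled first-order balances gives C_R(t) = [k₁/(k₂−k₁)]·C_{A0}·(e^(−k₁t) − e^(−k₂t)).
e^(−k₁t) = e^(−0.566×3.96) = e^(−2.241) = 0.1063; e^(−k₂t) = e^(−1.061) = 0.3460.
C_R = 0.566×1.00/(0.268−0.566) × (0.1063−0.3460) = (-1.899)×(-0.2397) = 0.4553 mol/dm³.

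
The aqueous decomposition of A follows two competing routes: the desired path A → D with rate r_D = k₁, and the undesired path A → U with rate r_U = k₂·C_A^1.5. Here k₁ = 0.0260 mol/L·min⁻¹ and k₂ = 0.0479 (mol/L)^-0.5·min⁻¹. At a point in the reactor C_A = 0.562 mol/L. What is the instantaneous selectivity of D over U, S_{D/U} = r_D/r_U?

S_{D/U} = r_D/r_U = (k₁)/(k₂·C_A^1.5) = (k₁/k₂)·C_A^-1.5.
= (0.0260) / (0.0479×0.5620^1.5) = 0.02600/0.02018 = 1.29.

1.29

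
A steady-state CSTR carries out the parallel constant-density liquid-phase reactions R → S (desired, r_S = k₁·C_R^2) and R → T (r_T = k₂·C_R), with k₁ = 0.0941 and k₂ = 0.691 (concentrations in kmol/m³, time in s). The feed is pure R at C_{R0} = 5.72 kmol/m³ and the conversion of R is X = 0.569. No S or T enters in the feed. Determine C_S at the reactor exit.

0.818 kmol/m³

Exit C_R = C_{R0}(1−X) = 5.72×0.431 = 2.465 kmol/m³.
Rates in a CSTR are evaluated at the outlet concentration: r_S = 0.0941×2.465^2 = 0.5719, r_T = 0.691×2.465 = 1.704.
Fraction of consumed R going to S: r_S/(r_S+r_T) = 0.2513.
C_S = 0.2513·C_{R0}·X = 0.2513×5.72×0.569 = 0.818 kmol/m³.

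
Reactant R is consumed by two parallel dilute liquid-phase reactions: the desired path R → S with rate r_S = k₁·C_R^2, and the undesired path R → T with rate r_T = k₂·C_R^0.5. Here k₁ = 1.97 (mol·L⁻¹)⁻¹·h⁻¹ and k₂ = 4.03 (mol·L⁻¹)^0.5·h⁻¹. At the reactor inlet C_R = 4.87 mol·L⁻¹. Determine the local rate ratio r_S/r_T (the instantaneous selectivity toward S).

S_{S/T} = r_S/r_T = (k₁·C_R^2)/(k₂·C_R^0.5) = (k₁/k₂)·C_R^1.5.
= (1.97×4.870^2) / (4.03×4.870^0.5) = 46.72/8.893 = 5.25.
Since the desired path is higher order in R, keeping C_R high (PFR or concentrated feed) favours S.

5.25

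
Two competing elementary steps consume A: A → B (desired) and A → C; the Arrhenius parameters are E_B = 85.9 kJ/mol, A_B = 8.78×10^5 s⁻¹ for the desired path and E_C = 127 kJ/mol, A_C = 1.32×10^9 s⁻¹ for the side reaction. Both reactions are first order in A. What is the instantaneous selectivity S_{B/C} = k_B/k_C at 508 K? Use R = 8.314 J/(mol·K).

11.2

k_B/k_C = (A_B/A_C)·exp[−(E_B−E_C)/(RT)] = (A_B/A_C)·exp[(E_C−E_B)/(RT)].
(E_C−E_B)/(RT) = (127−85.9)×10³/(8.314×508) = 41100/4224 = 9.731.
k_B/k_C = (8.78×10^5/1.32×10^9)·exp(9.731) = 6.652×10^-4 × 16835 = 11.2.
Since E_B < E_C, lowering the temperature improves selectivity toward B.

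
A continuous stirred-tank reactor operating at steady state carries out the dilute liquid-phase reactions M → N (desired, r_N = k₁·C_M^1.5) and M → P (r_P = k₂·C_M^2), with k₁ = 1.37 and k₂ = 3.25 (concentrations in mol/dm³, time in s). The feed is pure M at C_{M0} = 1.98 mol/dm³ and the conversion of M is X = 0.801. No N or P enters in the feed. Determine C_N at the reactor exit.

0.637 mol/dm³

Exit C_M = C_{M0}(1−X) = 1.98×0.199 = 0.3940 mol/dm³.
A CSTR operates uniformly at the exit composition, giving r_N = 0.3388 and r_P = 0.5046 (each k·C_M^n at C_M = 0.3940).
Fraction of consumed M going to N: r_N/(r_N+r_P) = 0.4018.
C_N = 0.4018·C_{M0}·X = 0.4018×1.98×0.801 = 0.637 mol/dm³.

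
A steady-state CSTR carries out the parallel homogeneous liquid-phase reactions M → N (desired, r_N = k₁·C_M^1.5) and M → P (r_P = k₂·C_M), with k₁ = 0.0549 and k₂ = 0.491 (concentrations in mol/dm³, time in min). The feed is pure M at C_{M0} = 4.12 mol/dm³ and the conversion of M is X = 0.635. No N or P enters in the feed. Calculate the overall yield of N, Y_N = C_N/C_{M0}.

Exit C_M = C_{M0}(1−X) = 4.12×0.365 = 1.504 mol/dm³.
A CSTR operates uniformly at the exit composition, giving r_N = 0.1012 and r_P = 0.7384 (each k·C_M^n at C_M = 1.504).
Fraction of consumed M going to N: r_N/(r_N+r_P) = 0.1206.
C_N = 0.1206·C_{M0}·X = 0.1206×4.12×0.635 = 0.315 mol/dm³; Y_N = C_N/C_{M0} = 0.0766.

0.0766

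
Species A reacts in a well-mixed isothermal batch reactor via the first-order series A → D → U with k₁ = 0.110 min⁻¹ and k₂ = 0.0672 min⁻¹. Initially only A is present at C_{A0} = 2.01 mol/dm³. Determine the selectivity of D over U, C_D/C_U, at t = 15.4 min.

1.17

The intermediate concentration in a first-order A→B→C sequence is C_D = k₁C_{A0}(e^(−k₁t) − e^(−k₂t))/(k₂−k₁).
e^(−k₁t) = e^(−0.110×15.4) = e^(−1.694) = 0.1838; e^(−k₂t) = e^(−1.035) = 0.3553.
C_D = 0.110×2.01/(0.0672−0.110) × (0.1838−0.3553) = (-5.166)×(-0.1715) = 0.8859 mol/dm³.
C_A = C_{A0}e^(−k₁t) = 0.3694 mol/dm³, so C_U = C_{A0}−C_A−C_D = 0.7547 mol/dm³; C_D/C_U = 1.17.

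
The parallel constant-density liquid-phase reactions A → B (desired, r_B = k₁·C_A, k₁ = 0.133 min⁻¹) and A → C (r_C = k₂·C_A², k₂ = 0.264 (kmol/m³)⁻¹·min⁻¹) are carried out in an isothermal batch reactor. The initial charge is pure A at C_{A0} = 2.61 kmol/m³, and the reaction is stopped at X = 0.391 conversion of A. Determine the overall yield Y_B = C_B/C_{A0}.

0.0767

C_A = C_{A0}(1−X) = 1.589 kmol/m³.
Along a PFR/batch, dC_B/dC_A = −r_B/(r_B+r_C) = −k₁/(k₁+k₂·C_A).
Integrating from C_{A0} to C_A: C_B = (0.133/0.264)·ln[(0.133+0.264·2.61)/(0.133+0.264·1.59)] = 0.5038·ln(0.8220/0.5526) = 0.2001 kmol/m³.
Y_B = C_B/C_{A0} = 0.2001/2.61 = 0.0767.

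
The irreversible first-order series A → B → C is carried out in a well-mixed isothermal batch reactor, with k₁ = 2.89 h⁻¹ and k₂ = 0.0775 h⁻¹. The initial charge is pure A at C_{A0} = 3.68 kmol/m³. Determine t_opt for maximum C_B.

The intermediate peaks when r₁ = r₂, i.e. k₁e^(−k₁t) = k₂e^(−k₂t), giving t_opt = ln(k₂/k₁)/(k₂−k₁).
= ln(0.0775/2.89)/(0.0775−2.89) = ln(0.02682)/-2.812 = -3.619/-2.812 = 1.29 h.

1.29 h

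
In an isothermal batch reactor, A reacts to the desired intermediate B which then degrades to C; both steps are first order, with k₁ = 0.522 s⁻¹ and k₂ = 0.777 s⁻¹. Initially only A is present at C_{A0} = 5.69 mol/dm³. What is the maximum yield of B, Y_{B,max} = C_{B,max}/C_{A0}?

0.298

At the optimum, C_{B,max}/C_{A0} = (k₁/k₂)^[k₂/(k₂−k₁)].
= (0.522/0.777)^(0.777/(0.777−0.522)) = (0.6718)^(3.047) = 0.2976.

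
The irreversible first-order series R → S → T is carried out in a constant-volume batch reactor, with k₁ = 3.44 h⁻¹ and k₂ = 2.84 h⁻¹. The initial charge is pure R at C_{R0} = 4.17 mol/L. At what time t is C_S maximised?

0.319 h

Setting dC_S/dt = 0 gives t_opt = ln(k₂/k₁)/(k₂−k₁).
= ln(2.84/3.44)/(2.84−3.44) = ln(0.8256)/-0.6000 = -0.1917/-0.6000 = 0.319 h.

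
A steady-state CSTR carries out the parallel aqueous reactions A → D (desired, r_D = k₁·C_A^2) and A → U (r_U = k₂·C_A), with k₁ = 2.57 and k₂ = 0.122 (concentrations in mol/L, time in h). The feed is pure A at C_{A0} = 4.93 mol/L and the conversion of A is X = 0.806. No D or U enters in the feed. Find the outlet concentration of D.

3.79 mol/L

Exit C_A = C_{A0}(1−X) = 4.93×0.194 = 0.9564 mol/L.
A CSTR operates uniformly at the exit composition, giving r_D = 2.351 and r_U = 0.1167 (each k·C_A^n at C_A = 0.9564).
Fraction of consumed A going to D: r_D/(r_D+r_U) = 0.9527.
C_D = 0.9527·C_{A0}·X = 0.9527×4.93×0.806 = 3.79 mol/L.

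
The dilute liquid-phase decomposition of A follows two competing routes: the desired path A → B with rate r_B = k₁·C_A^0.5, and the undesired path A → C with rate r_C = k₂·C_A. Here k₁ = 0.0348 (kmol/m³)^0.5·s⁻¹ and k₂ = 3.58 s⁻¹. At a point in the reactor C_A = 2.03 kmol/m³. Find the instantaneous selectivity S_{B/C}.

0.00682

S_{B/C} = r_B/r_C = (k₁·C_A^0.5)/(k₂·C_A) = (k₁/k₂)·C_A^-0.5.
= (0.0348×2.030^0.5) / (3.58×2.030) = 0.04958/7.267 = 0.00682.
The undesired path is higher order in A, so low C_A (CSTR or dilute feed) favours B.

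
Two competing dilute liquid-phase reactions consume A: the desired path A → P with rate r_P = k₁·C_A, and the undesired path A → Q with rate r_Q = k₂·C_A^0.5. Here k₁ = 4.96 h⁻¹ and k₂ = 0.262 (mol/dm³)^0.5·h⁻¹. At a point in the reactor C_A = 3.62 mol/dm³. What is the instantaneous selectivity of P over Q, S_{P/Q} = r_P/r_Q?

36.0

S_{P/Q} = r_P/r_Q = (k₁·C_A)/(k₂·C_A^0.5) = (k₁/k₂)·C_A^0.5.
= (4.96×3.620) / (0.262×3.620^0.5) = 17.96/0.4985 = 36.0.
Since the desired path is higher order in A, keeping C_A high (PFR or concentrated feed) favours P.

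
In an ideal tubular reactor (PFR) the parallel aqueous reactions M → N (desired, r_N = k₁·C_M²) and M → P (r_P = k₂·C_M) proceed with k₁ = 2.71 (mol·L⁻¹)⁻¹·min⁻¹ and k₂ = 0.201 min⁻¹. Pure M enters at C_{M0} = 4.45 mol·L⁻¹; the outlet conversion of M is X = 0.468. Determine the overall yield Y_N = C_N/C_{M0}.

0.458

C_M = C_{M0}(1−X) = 2.367 mol·L⁻¹.
Along a PFR/batch, dC_P/dC_M = −r_P/(r_N+r_P) = −k₂/(k₂+k₁·C_M).
Integrating from C_{M0} to C_M: C_P = (0.201/2.71)·ln[(0.201+2.71·4.45)/(0.201+2.71·2.37)] = 0.07417·ln(12.26/6.617) = 0.04575 mol·L⁻¹.
Then C_N = (C_{M0}−C_M) − C_P = 2.083 − 0.04575 = 2.037 mol·L⁻¹.
Y_N = C_N/C_{M0} = 2.037/4.45 = 0.458.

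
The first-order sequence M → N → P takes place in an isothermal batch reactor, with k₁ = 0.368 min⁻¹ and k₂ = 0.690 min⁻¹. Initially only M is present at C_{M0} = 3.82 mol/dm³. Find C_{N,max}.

0.993 mol/dm³

For a first-order series the maximum intermediate yield is C_{N,max}/C_{M0} = (k₁/k₂)^[k₂/(k₂−k₁)].
= (0.368/0.690)^(0.690/(0.690−0.368)) = (0.5333)^(2.143) = 0.2600.
C_{N,max} = 0.2600×3.82 = 0.993 mol/dm³.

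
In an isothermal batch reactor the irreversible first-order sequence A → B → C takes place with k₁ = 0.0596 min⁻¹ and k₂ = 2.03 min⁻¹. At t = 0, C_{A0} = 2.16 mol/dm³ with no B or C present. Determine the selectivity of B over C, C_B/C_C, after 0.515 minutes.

For first-order series with pure A initially, C_B(t) = k₁C_{A0}/(k₂−k₁)·(e^(−k₁t) − e^(−k₂t)).
e^(−k₁t) = e^(−0.0596×0.515) = e^(−0.03069) = 0.9698; e^(−k₂t) = e^(−1.045) = 0.3515.
C_B = 0.0596×2.16/(2.03−0.0596) × (0.9698−0.3515) = 0.06533×0.6182 = 0.04039 mol/dm³.
C_A = C_{A0}e^(−k₁t) = 2.095 mol/dm³, so C_C = C_{A0}−C_A−C_B = 0.02490 mol/dm³; C_B/C_C = 1.62.

1.62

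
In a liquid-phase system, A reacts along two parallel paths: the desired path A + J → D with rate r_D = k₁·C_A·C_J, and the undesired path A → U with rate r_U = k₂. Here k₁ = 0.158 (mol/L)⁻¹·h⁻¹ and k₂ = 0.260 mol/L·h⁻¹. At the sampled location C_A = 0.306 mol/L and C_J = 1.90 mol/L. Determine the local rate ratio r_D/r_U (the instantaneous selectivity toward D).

S_{D/U} = r_D/r_U = (k₁·C_A·C_J)/(k₂) = (k₁/k₂)·C_A·C_J.
= (0.158×0.3060×1.900) / (0.260) = 0.09186/0.2600 = 0.353.
Since the desired path is higher order in A, keeping C_A high (PFR or concentrated feed) favours D.

0.353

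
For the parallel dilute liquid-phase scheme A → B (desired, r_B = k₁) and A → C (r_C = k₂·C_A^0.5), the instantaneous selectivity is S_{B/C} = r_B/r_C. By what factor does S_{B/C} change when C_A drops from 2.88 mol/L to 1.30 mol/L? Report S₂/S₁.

S_{B/C} = (k₁/k₂)·C_A^-0.5, so S₂/S₁ = (C_{A,2}/C_{A,1})^-0.5.
= (1.30/2.88)^(-0.5) = (0.4514)^(-0.5) = 1.49.

1.49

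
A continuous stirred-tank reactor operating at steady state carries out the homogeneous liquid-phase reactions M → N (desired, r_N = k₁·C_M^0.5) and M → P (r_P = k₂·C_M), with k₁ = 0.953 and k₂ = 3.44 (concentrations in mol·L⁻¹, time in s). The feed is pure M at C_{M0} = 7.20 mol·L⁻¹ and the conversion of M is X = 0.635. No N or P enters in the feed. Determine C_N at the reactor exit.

Exit C_M = C_{M0}(1−X) = 7.20×0.365 = 2.628 mol·L⁻¹.
Rates in a CSTR are evaluated at the outlet concentration: r_N = 0.953×2.628^0.5 = 1.545, r_P = 3.44×2.628 = 9.040.
Fraction of consumed M going to N: r_N/(r_N+r_P) = 0.1460.
C_N = 0.1460·C_{M0}·X = 0.1460×7.20×0.635 = 0.667 mol·L⁻¹.

0.667 mol·L⁻¹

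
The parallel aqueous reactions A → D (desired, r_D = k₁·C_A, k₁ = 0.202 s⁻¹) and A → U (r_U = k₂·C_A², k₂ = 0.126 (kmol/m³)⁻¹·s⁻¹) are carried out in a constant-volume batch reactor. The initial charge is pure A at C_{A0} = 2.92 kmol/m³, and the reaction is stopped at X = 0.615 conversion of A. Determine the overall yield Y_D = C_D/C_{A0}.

C_A = C_{A0}(1−X) = 1.124 kmol/m³.
Along a PFR/batch, dC_D/dC_A = −r_D/(r_D+r_U) = −k₁/(k₁+k₂·C_A).
Integrating from C_{A0} to C_A: C_D = (0.202/0.126)·ln[(0.202+0.126·2.92)/(0.202+0.126·1.12)] = 1.603·ln(0.5699/0.3436) = 0.8110 kmol/m³.
Y_D = C_D/C_{A0} = 0.8110/2.92 = 0.278.

0.278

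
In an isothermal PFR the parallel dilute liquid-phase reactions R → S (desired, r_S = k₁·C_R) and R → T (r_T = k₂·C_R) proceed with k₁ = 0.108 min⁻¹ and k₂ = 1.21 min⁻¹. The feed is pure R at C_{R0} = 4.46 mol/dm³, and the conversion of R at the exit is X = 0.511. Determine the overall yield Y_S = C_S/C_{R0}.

0.0419

C_R = C_{R0}(1−X) = 2.181 mol/dm³.
Both paths are first order in R, so the instantaneous fraction to S is constant: dC_S/d(−C_R) = k₁/(k₁+k₂) = 0.08194.
C_S = 0.08194·(C_{R0}−C_R) = 0.08194×2.279 = 0.187 mol/dm³.
Y_S = C_S/C_{R0} = 0.1868/4.46 = 0.0419.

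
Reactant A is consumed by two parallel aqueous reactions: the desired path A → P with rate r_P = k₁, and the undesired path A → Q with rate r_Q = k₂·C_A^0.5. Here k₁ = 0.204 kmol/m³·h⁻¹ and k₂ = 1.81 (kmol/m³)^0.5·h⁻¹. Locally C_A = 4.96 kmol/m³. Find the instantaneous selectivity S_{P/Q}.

0.0506

S_{P/Q} = r_P/r_Q = (k₁)/(k₂·C_A^0.5) = (k₁/k₂)·C_A^-0.5.
= (0.204) / (1.81×4.960^0.5) = 0.2040/4.031 = 0.0506.
The undesired path is higher order in A, so low C_A (CSTR or dilute feed) favours P.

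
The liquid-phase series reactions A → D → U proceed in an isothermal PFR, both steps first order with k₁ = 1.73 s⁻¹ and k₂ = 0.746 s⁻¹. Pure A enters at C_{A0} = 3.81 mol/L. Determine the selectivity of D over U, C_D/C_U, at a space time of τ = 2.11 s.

The intermediate concentration in a first-order A→B→C sequence is C_D = k₁C_{A0}(e^(−k₁τ) − e^(−k₂τ))/(k₂−k₁).
e^(−k₁τ) = e^(−1.73×2.11) = e^(−3.650) = 0.02598; e^(−k₂τ) = e^(−1.574) = 0.2072.
C_D = 1.73×3.81/(0.746−1.73) × (0.02598−0.2072) = (-6.698)×(-0.1812) = 1.214 mol/L.
C_A = C_{A0}e^(−k₁τ) = 0.09900 mol/L, so C_U = C_{A0}−C_A−C_D = 2.497 mol/L; C_D/C_U = 0.486.

0.486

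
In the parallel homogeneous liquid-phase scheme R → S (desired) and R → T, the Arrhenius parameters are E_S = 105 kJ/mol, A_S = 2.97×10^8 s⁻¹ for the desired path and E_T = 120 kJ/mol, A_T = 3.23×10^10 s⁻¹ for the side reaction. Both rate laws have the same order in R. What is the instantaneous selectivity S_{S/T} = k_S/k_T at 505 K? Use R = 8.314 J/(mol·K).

Since both paths have the same order in R, the concentration cancels and S_{S/T} = k_S/k_T = (A_S/A_T)·exp[(E_T−E_S)/(RT)].
(E_T−E_S)/(RT) = (120−105)×10³/(8.314×505) = 15000/4199 = 3.573.
k_S/k_T = (2.97×10^8/3.23×10^10)·exp(3.573) = 0.009195 × 35.61 = 0.327.

0.327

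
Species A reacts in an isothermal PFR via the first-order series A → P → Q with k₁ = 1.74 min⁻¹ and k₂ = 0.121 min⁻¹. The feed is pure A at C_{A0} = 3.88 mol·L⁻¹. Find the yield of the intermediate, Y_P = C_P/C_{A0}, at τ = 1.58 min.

For first-order series with pure A initially, C_P(τ) = k₁C_{A0}/(k₂−k₁)·(e^(−k₁τ) − e^(−k₂τ)).
e^(−k₁τ) = e^(−1.74×1.58) = e^(−2.749) = 0.06398; e^(−k₂τ) = e^(−0.1912) = 0.8260.
C_P = 1.74×3.88/(0.121−1.74) × (0.06398−0.8260) = (-4.170)×(-0.7620) = 3.178 mol·L⁻¹.
Y_P = C_P/C_{A0} = 3.178/3.88 = 0.819.

0.819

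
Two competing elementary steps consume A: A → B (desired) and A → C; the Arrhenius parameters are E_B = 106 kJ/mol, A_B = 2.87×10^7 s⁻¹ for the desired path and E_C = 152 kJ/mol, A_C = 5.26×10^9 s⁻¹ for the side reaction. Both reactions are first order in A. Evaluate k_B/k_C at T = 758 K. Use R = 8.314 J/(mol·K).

With equal orders, S_{B/C} = k_B/k_C = (A_B/A_C)·exp[(E_C−E_B)/(RT)].
(E_C−E_B)/(RT) = (152−106)×10³/(8.314×758) = 46000/6302 = 7.299.
k_B/k_C = (2.87×10^7/5.26×10^9)·exp(7.299) = 0.005456 × 1479 = 8.07.
Since E_B < E_C, lowering the temperature improves selectivity toward B.

8.07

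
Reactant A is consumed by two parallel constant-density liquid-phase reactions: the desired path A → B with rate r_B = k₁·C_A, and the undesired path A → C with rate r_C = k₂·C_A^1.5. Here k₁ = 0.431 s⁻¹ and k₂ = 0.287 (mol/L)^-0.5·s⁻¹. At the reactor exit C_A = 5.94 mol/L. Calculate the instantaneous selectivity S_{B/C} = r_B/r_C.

0.616

S_{B/C} = r_B/r_C = (k₁·C_A)/(k₂·C_A^1.5) = (k₁/k₂)·C_A^-0.5.
= (0.431×5.940) / (0.287×5.940^1.5) = 2.560/4.155 = 0.616.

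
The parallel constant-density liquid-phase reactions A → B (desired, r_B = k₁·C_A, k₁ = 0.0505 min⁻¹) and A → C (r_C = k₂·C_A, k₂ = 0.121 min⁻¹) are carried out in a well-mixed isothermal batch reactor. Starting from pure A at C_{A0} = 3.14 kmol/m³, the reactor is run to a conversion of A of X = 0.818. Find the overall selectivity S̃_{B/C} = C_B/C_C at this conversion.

C_A = C_{A0}(1−X) = 0.5715 kmol/m³.
Both paths are first order in A, so the instantaneous fraction to B is constant: dC_B/d(−C_A) = k₁/(k₁+k₂) = 0.2945.
C_B = 0.2945·(C_{A0}−C_A) = 0.2945×2.569 = 0.756 kmol/m³.
C_C = (C_{A0}−C_A)−C_B = 1.812 kmol/m³; S̃_{B/C} = 0.7563/1.812 = 0.417.

0.417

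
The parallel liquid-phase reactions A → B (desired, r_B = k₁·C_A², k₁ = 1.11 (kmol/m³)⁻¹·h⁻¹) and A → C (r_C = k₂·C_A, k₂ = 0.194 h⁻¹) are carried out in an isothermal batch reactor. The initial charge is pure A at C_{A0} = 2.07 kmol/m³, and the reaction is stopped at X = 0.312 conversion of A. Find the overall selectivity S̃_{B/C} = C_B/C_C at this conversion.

C_A = C_{A0}(1−X) = 1.424 kmol/m³.
Along a PFR/batch, dC_C/dC_A = −r_C/(r_B+r_C) = −k₂/(k₂+k₁·C_A).
Integrating from C_{A0} to C_A: C_C = (0.194/1.11)·ln[(0.194+1.11·2.07)/(0.194+1.11·1.42)] = 0.1748·ln(2.492/1.775) = 0.05930 kmol/m³.
Then C_B = (C_{A0}−C_A) − C_C = 0.6458 − 0.05930 = 0.5865 kmol/m³.
S̃_{B/C} = C_B/C_C = 0.5865/0.05930 = 9.89.

9.89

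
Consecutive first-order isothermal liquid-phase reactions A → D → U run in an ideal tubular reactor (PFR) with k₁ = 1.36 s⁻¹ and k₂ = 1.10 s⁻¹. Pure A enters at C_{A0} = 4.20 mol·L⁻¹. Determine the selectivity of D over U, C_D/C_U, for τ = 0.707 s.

Solving the coupled first-order balances gives C_D(τ) = [k₁/(k₂−k₁)]·C_{A0}·(e^(−k₁τ) − e^(−k₂τ)).
e^(−k₁τ) = e^(−1.36×0.707) = e^(−0.9615) = 0.3823; e^(−k₂τ) = e^(−0.7777) = 0.4595.
C_D = 1.36×4.20/(1.10−1.36) × (0.3823−0.4595) = (-21.97)×(-0.07715) = 1.695 mol·L⁻¹.
C_A = C_{A0}e^(−k₁τ) = 1.606 mol·L⁻¹, so C_U = C_{A0}−C_A−C_D = 0.8994 mol·L⁻¹; C_D/C_U = 1.88.

1.88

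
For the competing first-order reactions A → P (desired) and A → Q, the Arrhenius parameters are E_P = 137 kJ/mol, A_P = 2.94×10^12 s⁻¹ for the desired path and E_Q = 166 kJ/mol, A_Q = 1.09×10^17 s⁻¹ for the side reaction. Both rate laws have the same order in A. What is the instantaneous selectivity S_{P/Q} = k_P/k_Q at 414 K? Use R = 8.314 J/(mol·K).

Since both paths have the same order in A, the concentration cancels and S_{P/Q} = k_P/k_Q = (A_P/A_Q)·exp[(E_Q−E_P)/(RT)].
(E_Q−E_P)/(RT) = (166−137)×10³/(8.314×414) = 29000/3442 = 8.425.
k_P/k_Q = (2.94×10^12/1.09×10^17)·exp(8.425) = 2.697×10^-5 × 4561 = 0.123.
Since E_P < E_Q, lowering the temperature improves selectivity toward P.

0.123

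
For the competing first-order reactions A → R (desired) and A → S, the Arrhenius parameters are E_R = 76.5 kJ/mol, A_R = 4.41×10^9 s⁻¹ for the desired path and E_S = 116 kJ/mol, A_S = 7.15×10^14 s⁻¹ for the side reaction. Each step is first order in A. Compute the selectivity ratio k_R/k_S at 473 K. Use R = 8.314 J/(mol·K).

k_R/k_S = (A_R/A_S)·exp[−(E_R−E_S)/(RT)] = (A_R/A_S)·exp[(E_S−E_R)/(RT)].
(E_S−E_R)/(RT) = (116−76.5)×10³/(8.314×473) = 39500/3933 = 10.04.
k_R/k_S = (4.41×10^9/7.15×10^14)·exp(10.04) = 6.168×10^-6 × 23028 = 0.142.

0.142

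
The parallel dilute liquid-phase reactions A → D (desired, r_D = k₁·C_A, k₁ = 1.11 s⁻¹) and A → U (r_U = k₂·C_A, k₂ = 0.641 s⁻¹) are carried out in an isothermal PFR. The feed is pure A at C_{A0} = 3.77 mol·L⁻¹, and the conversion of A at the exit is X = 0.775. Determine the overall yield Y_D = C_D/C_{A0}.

0.491

C_A = C_{A0}(1−X) = 0.8482 mol·L⁻¹.
Both paths are first order in A, so the instantaneous fraction to D is constant: dC_D/d(−C_A) = k₁/(k₁+k₂) = 0.6339.
C_D = 0.6339·(C_{A0}−C_A) = 0.6339×2.922 = 1.85 mol·L⁻¹.
Y_D = C_D/C_{A0} = 1.852/3.77 = 0.491.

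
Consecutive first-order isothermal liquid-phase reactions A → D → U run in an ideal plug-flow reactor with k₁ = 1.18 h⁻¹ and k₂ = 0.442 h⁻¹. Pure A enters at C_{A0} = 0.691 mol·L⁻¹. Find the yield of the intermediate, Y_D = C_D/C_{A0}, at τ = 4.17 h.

For first-order series with pure A initially, C_D(τ) = k₁C_{A0}/(k₂−k₁)·(e^(−k₁τ) − e^(−k₂τ)).
e^(−k₁τ) = e^(−1.18×4.17) = e^(−4.921) = 0.007295; e^(−k₂τ) = e^(−1.843) = 0.1583.
C_D = 1.18×0.691/(0.442−1.18) × (0.007295−0.1583) = (-1.105)×(-0.1510) = 0.1669 mol·L⁻¹.
Y_D = C_D/C_{A0} = 0.1669/0.691 = 0.241.

0.241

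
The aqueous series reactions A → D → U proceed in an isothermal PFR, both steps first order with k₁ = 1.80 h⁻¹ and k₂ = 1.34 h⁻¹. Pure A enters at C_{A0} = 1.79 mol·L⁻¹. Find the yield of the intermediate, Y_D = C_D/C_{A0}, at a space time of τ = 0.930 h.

0.392

Solving the coupled first-order balances gives C_D(τ) = [k₁/(k₂−k₁)]·C_{A0}·(e^(−k₁τ) − e^(−k₂τ)).
e^(−k₁τ) = e^(−1.80×0.930) = e^(−1.674) = 0.1875; e^(−k₂τ) = e^(−1.246) = 0.2876.
C_D = 1.80×1.79/(1.34−1.80) × (0.1875−0.2876) = (-7.004)×(-0.1001) = 0.7011 mol·L⁻¹.
Y_D = C_D/C_{A0} = 0.7011/1.79 = 0.392.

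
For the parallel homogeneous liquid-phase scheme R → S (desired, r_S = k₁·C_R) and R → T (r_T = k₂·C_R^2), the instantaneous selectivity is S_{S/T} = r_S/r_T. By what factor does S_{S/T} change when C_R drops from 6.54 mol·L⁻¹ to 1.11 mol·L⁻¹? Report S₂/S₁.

S_{S/T} = (k₁/k₂)·C_R⁻¹, so S₂/S₁ = (C_{R,2}/C_{R,1})⁻¹.
= 6.54/1.11 = 5.89.
Selectivity toward S rises as C_R falls — low-concentration operation is favoured.

5.89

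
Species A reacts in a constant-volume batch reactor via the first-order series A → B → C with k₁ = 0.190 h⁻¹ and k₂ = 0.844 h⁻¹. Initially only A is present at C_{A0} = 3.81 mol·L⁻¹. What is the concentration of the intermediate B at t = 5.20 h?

0.398 mol·L⁻¹

Solving the coupled first-order balances gives C_B(t) = [k₁/(k₂−k₁)]·C_{A0}·(e^(−k₁t) − e^(−k₂t)).
e^(−k₁t) = e^(−0.190×5.20) = e^(−0.9880) = 0.3723; e^(−k₂t) = e^(−4.389) = 0.01242.
C_B = 0.190×3.81/(0.844−0.190) × (0.3723−0.01242) = 1.107×0.3599 = 0.3984 mol·L⁻¹.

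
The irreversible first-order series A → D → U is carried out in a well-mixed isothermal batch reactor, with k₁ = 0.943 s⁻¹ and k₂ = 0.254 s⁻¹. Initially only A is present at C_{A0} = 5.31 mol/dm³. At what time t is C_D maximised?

Setting dC_D/dt = 0 gives t_opt = ln(k₂/k₁)/(k₂−k₁).
= ln(0.254/0.943)/(0.254−0.943) = ln(0.2694)/-0.6890 = -1.312/-0.6890 = 1.90 s.

1.90 s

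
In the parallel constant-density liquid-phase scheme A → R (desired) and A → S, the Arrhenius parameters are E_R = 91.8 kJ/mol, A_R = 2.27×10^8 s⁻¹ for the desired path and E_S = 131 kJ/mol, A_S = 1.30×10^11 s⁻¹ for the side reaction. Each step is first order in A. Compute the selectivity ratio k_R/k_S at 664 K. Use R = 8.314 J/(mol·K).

2.12

With equal orders, S_{R/S} = k_R/k_S = (A_R/A_S)·exp[(E_S−E_R)/(RT)].
(E_S−E_R)/(RT) = (131−91.8)×10³/(8.314×664) = 39200/5520 = 7.101.
k_R/k_S = (2.27×10^8/1.30×10^11)·exp(7.101) = 0.001746 × 1213 = 2.12.
Since E_R < E_S, lowering the temperature improves selectivity toward R.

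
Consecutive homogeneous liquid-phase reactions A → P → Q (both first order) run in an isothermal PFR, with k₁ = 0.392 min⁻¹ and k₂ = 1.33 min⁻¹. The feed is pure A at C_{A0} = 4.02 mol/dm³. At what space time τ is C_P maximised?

The intermediate peaks when r₁ = r₂, i.e. k₁e^(−k₁τ) = k₂e^(−k₂τ), giving τ_opt = ln(k₂/k₁)/(k₂−k₁).
= ln(1.33/0.392)/(1.33−0.392) = ln(3.393)/0.9380 = 1.222/0.9380 = 1.30 min.

1.30 min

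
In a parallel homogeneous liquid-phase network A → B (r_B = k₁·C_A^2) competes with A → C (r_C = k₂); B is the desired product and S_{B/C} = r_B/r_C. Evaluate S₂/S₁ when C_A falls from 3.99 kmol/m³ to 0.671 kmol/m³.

S_{B/C} = (k₁/k₂)·C_A^2, so S₂/S₁ = (C_{A,2}/C_{A,1})^2.
= (0.671/3.99)^2 = (0.1682)^2 = 0.0283.
Selectivity toward B falls as C_A falls — high-concentration operation is favoured.

0.0283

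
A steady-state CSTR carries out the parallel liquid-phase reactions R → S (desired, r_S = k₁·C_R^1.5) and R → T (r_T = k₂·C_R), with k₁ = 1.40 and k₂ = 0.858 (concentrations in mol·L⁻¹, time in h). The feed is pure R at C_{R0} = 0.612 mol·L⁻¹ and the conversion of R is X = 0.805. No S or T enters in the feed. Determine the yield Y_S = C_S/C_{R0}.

Exit C_R = C_{R0}(1−X) = 0.612×0.195 = 0.1193 mol·L⁻¹.
Rates in a CSTR are evaluated at the outlet concentration: r_S = 1.40×0.1193^1.5 = 0.05772, r_T = 0.858×0.1193 = 0.1024.
Fraction of consumed R going to S: r_S/(r_S+r_T) = 0.3605.
C_S = 0.3605·C_{R0}·X = 0.3605×0.612×0.805 = 0.178 mol·L⁻¹; Y_S = C_S/C_{R0} = 0.290.

0.290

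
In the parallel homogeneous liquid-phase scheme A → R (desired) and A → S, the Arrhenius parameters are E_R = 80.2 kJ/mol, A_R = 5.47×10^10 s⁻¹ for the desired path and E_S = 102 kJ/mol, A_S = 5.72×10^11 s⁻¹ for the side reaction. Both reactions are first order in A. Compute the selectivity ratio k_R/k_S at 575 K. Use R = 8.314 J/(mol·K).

Since both paths have the same order in A, the concentration cancels and S_{R/S} = k_R/k_S = (A_R/A_S)·exp[(E_S−E_R)/(RT)].
(E_S−E_R)/(RT) = (102−80.2)×10³/(8.314×575) = 21800/4781 = 4.560.
k_R/k_S = (5.47×10^10/5.72×10^11)·exp(4.560) = 0.09563 × 95.60 = 9.14.

9.14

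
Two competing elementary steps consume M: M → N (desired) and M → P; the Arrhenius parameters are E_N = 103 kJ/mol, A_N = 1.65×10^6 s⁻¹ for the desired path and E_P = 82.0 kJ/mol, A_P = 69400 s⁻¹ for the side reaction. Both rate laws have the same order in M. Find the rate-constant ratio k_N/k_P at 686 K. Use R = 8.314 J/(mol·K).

k_N/k_P = (A_N/A_P)·exp[−(E_N−E_P)/(RT)] = (A_N/A_P)·exp[(E_P−E_N)/(RT)].
(E_P−E_N)/(RT) = (82.0−103)×10³/(8.314×686) = -21000/5703 = -3.682.
k_N/k_P = (1.65×10^6/69400)·exp(-3.682) = 23.78 × 0.02517 = 0.598.

0.598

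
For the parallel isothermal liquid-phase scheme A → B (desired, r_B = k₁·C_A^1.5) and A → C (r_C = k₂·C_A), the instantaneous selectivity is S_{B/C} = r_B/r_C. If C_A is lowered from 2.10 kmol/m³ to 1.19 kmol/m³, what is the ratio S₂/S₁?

S_{B/C} = (k₁/k₂)·C_A^0.5, so S₂/S₁ = (C_{A,2}/C_{A,1})^0.5.
= (1.19/2.10)^0.5 = (0.5667)^0.5 = 0.753.
Selectivity toward B falls as C_A falls — high-concentration operation is favoured.

0.753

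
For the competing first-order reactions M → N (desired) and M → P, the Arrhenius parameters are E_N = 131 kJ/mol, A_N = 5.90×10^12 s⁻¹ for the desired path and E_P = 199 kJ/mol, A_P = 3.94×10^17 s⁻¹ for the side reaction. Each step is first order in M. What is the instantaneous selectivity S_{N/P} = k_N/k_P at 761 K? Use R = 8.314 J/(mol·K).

0.697

With equal orders, S_{N/P} = k_N/k_P = (A_N/A_P)·exp[(E_P−E_N)/(RT)].
(E_P−E_N)/(RT) = (199−131)×10³/(8.314×761) = 68000/6327 = 10.75.
k_N/k_P = (5.90×10^12/3.94×10^17)·exp(10.75) = 1.497×10^-5 × 46521 = 0.697.
Since E_N < E_P, lowering the temperature improves selectivity toward N.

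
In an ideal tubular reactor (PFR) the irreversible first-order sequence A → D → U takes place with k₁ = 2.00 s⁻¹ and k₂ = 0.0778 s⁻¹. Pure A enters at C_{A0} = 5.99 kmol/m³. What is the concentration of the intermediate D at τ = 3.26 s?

For first-order series with pure A initially, C_D(τ) = k₁C_{A0}/(k₂−k₁)·(e^(−k₁τ) − e^(−k₂τ)).
e^(−k₁τ) = e^(−2.00×3.26) = e^(−6.520) = 0.001474; e^(−k₂τ) = e^(−0.2536) = 0.7760.
C_D = 2.00×5.99/(0.0778−2.00) × (0.001474−0.7760) = (-6.232)×(-0.7745) = 4.827 kmol/m³.

4.83 kmol/m³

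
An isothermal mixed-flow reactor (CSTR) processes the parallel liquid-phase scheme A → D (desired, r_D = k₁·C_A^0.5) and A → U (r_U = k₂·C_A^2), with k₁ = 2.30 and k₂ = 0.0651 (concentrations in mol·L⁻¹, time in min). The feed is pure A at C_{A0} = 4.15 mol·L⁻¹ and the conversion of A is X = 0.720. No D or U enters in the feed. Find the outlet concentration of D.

Exit C_A = C_{A0}(1−X) = 4.15×0.280 = 1.162 mol·L⁻¹.
In a CSTR the entire volume is at exit conditions, so r_D = 2.30×1.162^0.5 = 2.479 and r_U = 0.0651×1.162^2 = 0.08790.
Fraction of consumed A going to D: r_D/(r_D+r_U) = 0.9658.
C_D = 0.9658·C_{A0}·X = 0.9658×4.15×0.720 = 2.89 mol·L⁻¹.

2.89 mol·L⁻¹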